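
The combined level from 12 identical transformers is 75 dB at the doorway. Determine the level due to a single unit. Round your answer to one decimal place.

Dividing the total intensity by 12 lowers the level by 10·log₁₀ 12 = 10.792 dB: L₁ = 75 − 10.792.

64.2 dB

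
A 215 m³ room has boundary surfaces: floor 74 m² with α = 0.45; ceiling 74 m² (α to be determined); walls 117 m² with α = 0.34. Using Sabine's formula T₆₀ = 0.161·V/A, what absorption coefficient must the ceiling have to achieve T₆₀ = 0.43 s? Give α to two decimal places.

A = 0.161·V/T₆₀ = 0.161·215/0.43 = 80.50 m² sabins.
Absorption from the other surfaces = 74·0.45 + 117·0.34 = 73.08 m², so the ceiling must supply 7.42 m² over 74 m².
α = 7.42/74 = 0.100.

0.10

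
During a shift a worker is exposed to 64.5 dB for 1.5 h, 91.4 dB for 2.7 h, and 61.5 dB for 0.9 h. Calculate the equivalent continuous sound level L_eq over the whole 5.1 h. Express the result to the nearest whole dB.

The energy average is taken in the linear domain: L_eq = 10·log₁₀[(Σ tᵢ·10^(Lᵢ/10))/T], T = 5.1 h.
Σ tᵢ·10^(Lᵢ/10) = 1.5·10^(64.5/10) + 2.7·10^(91.4/10) + 0.9·10^(61.5/10) = 3.733e+09.
L_eq = 10·log₁₀(3.733e+09/5.1) = 88.64 dB.

89 dB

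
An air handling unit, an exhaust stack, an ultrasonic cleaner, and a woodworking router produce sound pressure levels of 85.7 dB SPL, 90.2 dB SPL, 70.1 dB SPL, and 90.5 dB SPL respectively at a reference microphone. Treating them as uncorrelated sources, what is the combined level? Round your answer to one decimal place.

94.1 dB SPL

For uncorrelated sources the intensities add, so convert each level to linear form, sum, and take 10·log₁₀ of the total.
Σ 10^(L/10) = 10^(85.7/10) + 10^(90.2/10) + 10^(70.1/10) + 10^(90.5/10) = 2.551e+09.
L_total = 10·log₁₀(2.551e+09) = 94.07 dB SPL.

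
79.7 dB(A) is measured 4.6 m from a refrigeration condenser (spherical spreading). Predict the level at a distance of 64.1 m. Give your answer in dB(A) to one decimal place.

56.8 dB(A)

Spherical spreading from a point source gives a 20·log₁₀(r₂/r₁) drop.
L₂ = 79.7 − 20·log₁₀(64.1/4.6) = 79.7 − 22.882 = 56.82 dB(A).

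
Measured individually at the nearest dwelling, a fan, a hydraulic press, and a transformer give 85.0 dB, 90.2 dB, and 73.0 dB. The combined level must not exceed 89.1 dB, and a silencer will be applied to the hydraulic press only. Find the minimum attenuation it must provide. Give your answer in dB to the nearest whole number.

The untreated sources together contribute 10^(85.0/10) + 10^(73.0/10) = 3.362e+08, i.e. 85.27 dB.
The limit corresponds to 10^(89.1/10) = 8.128e+08; subtracting the fixed part leaves 4.767e+08 for the hydraulic press, i.e. 86.78 dB.
Required insertion loss = 90.2 − 86.78 = 3.42 dB.

3 dB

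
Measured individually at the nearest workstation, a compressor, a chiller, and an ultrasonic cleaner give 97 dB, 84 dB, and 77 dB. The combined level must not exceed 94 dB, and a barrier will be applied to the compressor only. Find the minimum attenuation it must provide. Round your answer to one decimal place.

3.6 dB

The untreated sources together contribute 10^(84/10) + 10^(77/10) = 3.013e+08, i.e. 84.79 dB.
To meet 94 dB overall, the treated compressor may contribute at most 10^(94/10) − 3.013e+08 = 2.211e+09, i.e. 93.45 dB.
Required insertion loss = 97 − 93.45 = 3.55 dB.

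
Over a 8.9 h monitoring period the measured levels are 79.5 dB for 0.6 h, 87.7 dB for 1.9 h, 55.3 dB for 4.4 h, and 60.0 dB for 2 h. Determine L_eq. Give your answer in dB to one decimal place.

81.2 dB

Weight each interval's intensity by its duration and average over T = 8.9 h:
Σ tᵢ·10^(Lᵢ/10) = 0.6·10^(79.5/10) + 1.9·10^(87.7/10) + 4.4·10^(55.3/10) + 2·10^(60.0/10) = 1.176e+09.
L_eq = 10·log₁₀(1.176e+09/8.9) = 81.21 dB.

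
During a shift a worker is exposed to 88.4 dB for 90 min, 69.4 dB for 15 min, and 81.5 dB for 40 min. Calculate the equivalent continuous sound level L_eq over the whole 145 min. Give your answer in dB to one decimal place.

86.7 dB

Weight each interval's intensity by its duration and average over T = 145 min:
Σ tᵢ·10^(Lᵢ/10) = 90·10^(88.4/10) + 15·10^(69.4/10) + 40·10^(81.5/10) = 6.805e+10.
L_eq = 10·log₁₀(6.805e+10/145) = 86.71 dB.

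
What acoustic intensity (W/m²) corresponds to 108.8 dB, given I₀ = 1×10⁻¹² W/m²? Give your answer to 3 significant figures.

I/I₀ = 10^(108.8/10) = 7.586e+10, so I = 7.586e+10 × 10⁻¹² W/m².

0.0759 W/m²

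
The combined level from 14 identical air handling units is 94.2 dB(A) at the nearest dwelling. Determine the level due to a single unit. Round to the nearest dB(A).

83 dB(A)

For N identical incoherent sources L_total = L₁ + 10·log₁₀ N, so L₁ = 94.2 − 10·log₁₀(14) = 94.2 − 11.461.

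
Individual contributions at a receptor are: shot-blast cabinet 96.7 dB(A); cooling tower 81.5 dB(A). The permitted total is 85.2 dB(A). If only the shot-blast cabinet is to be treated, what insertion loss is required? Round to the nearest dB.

Everything except the shot-blast cabinet sums to 10^(81.5/10) = 1.413e+08 in linear terms, 81.50 dB(A).
To meet 85.2 dB(A) overall, the treated shot-blast cabinet may contribute at most 10^(85.2/10) − 1.413e+08 = 1.899e+08, i.e. 82.78 dB(A).
Required insertion loss = 96.7 − 82.78 = 13.92 dB.

14 dB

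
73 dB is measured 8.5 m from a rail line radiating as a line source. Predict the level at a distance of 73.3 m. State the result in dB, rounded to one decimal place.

63.6 dB

Cylindrical spreading from a line source gives a 10·log₁₀(r₂/r₁) drop.
L₂ = 73 − 10·log₁₀(73.3/8.5) = 73 − 9.357 = 63.64 dB.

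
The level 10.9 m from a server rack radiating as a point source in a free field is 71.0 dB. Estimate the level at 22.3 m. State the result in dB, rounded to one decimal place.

Point-source attenuation: ΔL = 20·log₁₀(r₂/r₁) = 20·log₁₀(22.3/10.9) = 6.218 dB.
L₂ = 71.0 − 20·log₁₀(22.3/10.9) = 71.0 − 6.218 = 64.78 dB.

64.8 dB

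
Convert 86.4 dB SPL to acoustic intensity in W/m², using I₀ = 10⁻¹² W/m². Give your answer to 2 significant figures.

I/I₀ = 10^(86.4/10) = 4.365e+08, so I = 4.365e+08 × 10⁻¹² W/m².

0.00044 W/m²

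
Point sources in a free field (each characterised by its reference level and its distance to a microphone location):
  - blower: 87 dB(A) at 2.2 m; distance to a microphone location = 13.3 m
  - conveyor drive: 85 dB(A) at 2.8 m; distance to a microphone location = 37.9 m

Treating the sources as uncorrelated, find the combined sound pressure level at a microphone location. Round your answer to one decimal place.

First find each source's level at the receiver (point-source: −20·log₁₀(r/r_ref)), then combine on an intensity basis.
blower: 87 − 20·log₁₀(13.3/2.2) = 87 − 15.63 = 71.37 dB(A).
conveyor drive: 85 − 20·log₁₀(37.9/2.8) = 85 − 22.63 = 62.37 dB(A).
Σ 10^(L/10) = 1.544e+07 → L_total = 10·log₁₀(1.544e+07) = 71.89 dB(A).

71.9 dB(A)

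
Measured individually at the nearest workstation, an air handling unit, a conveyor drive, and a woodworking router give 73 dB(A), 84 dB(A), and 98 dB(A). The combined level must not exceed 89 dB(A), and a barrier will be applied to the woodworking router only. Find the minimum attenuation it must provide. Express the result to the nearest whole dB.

Everything except the woodworking router sums to 10^(73/10) + 10^(84/10) = 2.711e+08 in linear terms, 84.33 dB(A).
The limit corresponds to 10^(89/10) = 7.943e+08; subtracting the fixed part leaves 5.232e+08 for the woodworking router, i.e. 87.19 dB(A).
Required insertion loss = 98 − 87.19 = 10.81 dB.

11 dB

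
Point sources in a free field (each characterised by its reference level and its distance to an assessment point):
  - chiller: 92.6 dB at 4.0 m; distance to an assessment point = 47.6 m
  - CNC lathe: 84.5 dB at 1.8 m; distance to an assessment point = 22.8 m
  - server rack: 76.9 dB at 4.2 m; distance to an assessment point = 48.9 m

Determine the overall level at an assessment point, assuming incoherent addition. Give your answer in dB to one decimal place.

71.8 dB

Apply inverse-square spreading to bring every level to the receiver, then sum 10^(L/10).
chiller: 92.6 − 20·log₁₀(47.6/4.0) = 92.6 − 21.51 = 71.09 dB.
CNC lathe: 84.5 − 20·log₁₀(22.8/1.8) = 84.5 − 22.05 = 62.45 dB.
server rack: 76.9 − 20·log₁₀(48.9/4.2) = 76.9 − 21.32 = 55.58 dB.
Σ 10^(L/10) = 1.497e+07 → L_total = 10·log₁₀(1.497e+07) = 71.75 dB.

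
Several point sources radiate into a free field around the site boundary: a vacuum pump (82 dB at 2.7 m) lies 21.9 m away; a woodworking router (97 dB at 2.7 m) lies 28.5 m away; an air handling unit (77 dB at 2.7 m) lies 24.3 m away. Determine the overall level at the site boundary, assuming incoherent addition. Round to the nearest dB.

77 dB

Apply inverse-square spreading to bring every level to the receiver, then sum 10^(L/10).
vacuum pump: 82 − 20·log₁₀(21.9/2.7) = 82 − 18.18 = 63.82 dB.
woodworking router: 97 − 20·log₁₀(28.5/2.7) = 97 − 20.47 = 76.53 dB.
air handling unit: 77 − 20·log₁₀(24.3/2.7) = 77 − 19.08 = 57.92 dB.
Σ 10^(L/10) = 4.801e+07 → L_total = 10·log₁₀(4.801e+07) = 76.81 dB.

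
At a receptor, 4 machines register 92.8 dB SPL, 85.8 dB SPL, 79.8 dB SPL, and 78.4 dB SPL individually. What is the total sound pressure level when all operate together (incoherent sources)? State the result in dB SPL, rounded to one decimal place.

93.9 dB SPL

Incoherent sources combine by intensity addition: L_total = 10·log₁₀(Σ 10^(L_i/10)).
Σ 10^(L/10) = 10^(92.8/10) + 10^(85.8/10) + 10^(79.8/10) + 10^(78.4/10) = 2.450e+09.
L_total = 10·log₁₀(2.450e+09) = 93.89 dB SPL.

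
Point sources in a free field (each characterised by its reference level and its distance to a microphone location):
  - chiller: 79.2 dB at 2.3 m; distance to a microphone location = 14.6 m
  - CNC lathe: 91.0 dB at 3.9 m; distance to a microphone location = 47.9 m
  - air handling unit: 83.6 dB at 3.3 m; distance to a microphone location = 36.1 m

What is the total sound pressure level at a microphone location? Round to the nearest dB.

Propagate each source to the receiver with L = L_ref − 20·log₁₀(r/r_ref), then add intensities.
chiller: 79.2 − 20·log₁₀(14.6/2.3) = 79.2 − 16.05 = 63.15 dB.
CNC lathe: 91.0 − 20·log₁₀(47.9/3.9) = 91.0 − 21.79 = 69.21 dB.
air handling unit: 83.6 − 20·log₁₀(36.1/3.3) = 83.6 − 20.78 = 62.82 dB.
Σ 10^(L/10) = 1.232e+07 → L_total = 10·log₁₀(1.232e+07) = 70.91 dB.

71 dB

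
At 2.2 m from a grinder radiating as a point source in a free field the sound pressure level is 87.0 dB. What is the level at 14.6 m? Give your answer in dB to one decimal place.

For a point source, L₂ = L₁ − 20·log₁₀(r₂/r₁).
L₂ = 87.0 − 20·log₁₀(14.6/2.2) = 87.0 − 16.439 = 70.56 dB.

70.6 dB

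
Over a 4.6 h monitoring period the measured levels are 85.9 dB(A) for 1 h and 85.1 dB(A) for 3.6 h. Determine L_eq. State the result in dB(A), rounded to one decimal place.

The energy average is taken in the linear domain: L_eq = 10·log₁₀[(Σ tᵢ·10^(Lᵢ/10))/T], T = 4.6 h.
Σ tᵢ·10^(Lᵢ/10) = 1·10^(85.9/10) + 3.6·10^(85.1/10) = 1.554e+09.
L_eq = 10·log₁₀(1.554e+09/4.6) = 85.29 dB(A).

85.3 dB(A)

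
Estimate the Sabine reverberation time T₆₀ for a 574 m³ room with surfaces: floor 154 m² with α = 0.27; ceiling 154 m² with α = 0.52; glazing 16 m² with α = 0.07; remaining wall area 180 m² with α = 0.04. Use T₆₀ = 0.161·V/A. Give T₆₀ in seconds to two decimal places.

Total absorption A = 154·0.27 + 154·0.52 + 16·0.07 + 180·0.04 = 129.98 m² sabins.
T₆₀ = 0.161 × 574 / 129.98 = 0.711 s.

0.71 s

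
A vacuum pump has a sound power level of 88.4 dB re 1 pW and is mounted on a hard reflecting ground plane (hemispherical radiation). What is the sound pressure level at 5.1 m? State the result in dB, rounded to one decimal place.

L_p = L_w − 10·log₁₀(2π·r²) with r = 5.1 m.
2π·r² = 163.4 m², 10·log₁₀ of that is 22.133 dB.
L_p = 88.4 − 22.133 = 66.27 dB.

66.3 dB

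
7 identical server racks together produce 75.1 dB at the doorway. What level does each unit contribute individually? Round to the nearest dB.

Dividing the total intensity by 7 lowers the level by 10·log₁₀ 7 = 8.451 dB: L₁ = 75.1 − 8.451.

67 dB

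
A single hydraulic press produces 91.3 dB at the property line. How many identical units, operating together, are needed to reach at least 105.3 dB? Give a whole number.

The shortfall is 105.3 − 91.3 = 14.0 dB, and N units add 10·log₁₀ N, so need 10·log₁₀ N ≥ 14.0.
N ≥ 10^(14.0/10) = 25.119, so N = 26.

26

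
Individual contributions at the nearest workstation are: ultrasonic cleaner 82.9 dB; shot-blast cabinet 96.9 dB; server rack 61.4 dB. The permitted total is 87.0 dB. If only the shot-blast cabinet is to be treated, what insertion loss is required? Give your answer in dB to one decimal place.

Everything except the shot-blast cabinet sums to 10^(82.9/10) + 10^(61.4/10) = 1.964e+08 in linear terms, 82.93 dB.
To meet 87.0 dB overall, the treated shot-blast cabinet may contribute at most 10^(87.0/10) − 1.964e+08 = 3.048e+08, i.e. 84.84 dB.
Required insertion loss = 96.9 − 84.84 = 12.06 dB.

12.1 dB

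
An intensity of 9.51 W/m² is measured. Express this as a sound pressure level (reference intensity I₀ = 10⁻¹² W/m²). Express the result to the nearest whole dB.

130 dB

L = 10·log₁₀(I/I₀) = 10·log₁₀(9.51/10⁻¹²) = 10·log₁₀(9.51×10^12).
L = 10·(0.9782 + 12) = 129.78 dB.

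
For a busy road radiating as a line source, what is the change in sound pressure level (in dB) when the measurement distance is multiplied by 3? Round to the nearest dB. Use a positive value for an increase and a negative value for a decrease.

With cylindrical spreading the level changes by −10·log₁₀(r₂/r₁).
ΔL = −10·log₁₀(3) = -4.77 dB.

-5 dB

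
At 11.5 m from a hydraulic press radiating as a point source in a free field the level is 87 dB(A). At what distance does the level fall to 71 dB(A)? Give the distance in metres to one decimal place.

For a point source L₁ − L₂ = 20·log₁₀(r₂/r₁), so r₂ = r₁·10^((L₁−L₂)/20).
r₂ = 11.5·10^((87−71)/20) = 11.5·10^(16.0/20) = 72.56 m.

72.6 m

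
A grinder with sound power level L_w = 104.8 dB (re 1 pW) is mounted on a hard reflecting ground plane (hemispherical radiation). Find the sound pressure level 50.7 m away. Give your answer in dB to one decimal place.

The power spreads over a hemisphere of area 2π·r², so L_p = L_w − 10·log₁₀(2π·r²).
2π·r² = 1.615e+04 m², 10·log₁₀ of that is 42.082 dB.
L_p = 104.8 − 42.082 = 62.72 dB.

62.7 dB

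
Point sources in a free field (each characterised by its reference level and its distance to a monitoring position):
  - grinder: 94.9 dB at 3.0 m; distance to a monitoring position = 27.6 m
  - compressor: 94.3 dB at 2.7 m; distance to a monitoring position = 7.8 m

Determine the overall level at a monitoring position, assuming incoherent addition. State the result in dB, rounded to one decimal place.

First find each source's level at the receiver (point-source: −20·log₁₀(r/r_ref)), then combine on an intensity basis.
grinder: 94.9 − 20·log₁₀(27.6/3.0) = 94.9 − 19.28 = 75.62 dB.
compressor: 94.3 − 20·log₁₀(7.8/2.7) = 94.3 − 9.21 = 85.09 dB.
Σ 10^(L/10) = 3.590e+08 → L_total = 10·log₁₀(3.590e+08) = 85.55 dB.

85.6 dB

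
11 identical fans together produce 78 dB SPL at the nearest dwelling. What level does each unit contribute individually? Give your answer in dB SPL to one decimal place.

Dividing the total intensity by 11 lowers the level by 10·log₁₀ 11 = 10.414 dB: L₁ = 78 − 10.414.

67.6 dB SPL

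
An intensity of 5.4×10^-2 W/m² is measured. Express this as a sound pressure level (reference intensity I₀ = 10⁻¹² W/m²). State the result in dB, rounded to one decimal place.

I/I₀ = 5.4×10^-2/10⁻¹² = 5.4×10^10, and L = 10·log₁₀(I/I₀).
L = 10·(0.7324 + 10) = 107.32 dB.

107.3 dB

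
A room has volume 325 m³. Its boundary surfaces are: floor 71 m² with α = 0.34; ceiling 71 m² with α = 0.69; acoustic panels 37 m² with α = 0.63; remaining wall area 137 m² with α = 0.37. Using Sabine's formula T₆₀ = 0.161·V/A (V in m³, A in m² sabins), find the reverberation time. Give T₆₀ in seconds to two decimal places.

A = Σ Sᵢαᵢ = 71·0.34 + 71·0.69 + 37·0.63 + 137·0.37 = 147.13 m².
T₆₀ = 0.161·V/A = 0.161·325/147.13 = 0.356 s.

0.36 s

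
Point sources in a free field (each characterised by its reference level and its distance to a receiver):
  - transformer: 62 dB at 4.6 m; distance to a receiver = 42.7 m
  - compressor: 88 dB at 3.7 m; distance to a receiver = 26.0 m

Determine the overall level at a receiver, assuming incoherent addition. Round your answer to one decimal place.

71.1 dB

First find each source's level at the receiver (point-source: −20·log₁₀(r/r_ref)), then combine on an intensity basis.
transformer: 62 − 20·log₁₀(42.7/4.6) = 62 − 19.35 = 42.65 dB.
compressor: 88 − 20·log₁₀(26.0/3.7) = 88 − 16.94 = 71.06 dB.
Σ 10^(L/10) = 1.280e+07 → L_total = 10·log₁₀(1.280e+07) = 71.07 dB.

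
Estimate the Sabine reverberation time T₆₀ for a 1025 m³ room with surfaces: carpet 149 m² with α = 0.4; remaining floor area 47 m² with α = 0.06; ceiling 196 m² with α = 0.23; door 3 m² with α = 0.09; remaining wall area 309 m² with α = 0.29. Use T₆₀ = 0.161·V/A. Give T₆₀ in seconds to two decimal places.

0.84 s

A = Σ Sᵢαᵢ = 149·0.4 + 47·0.06 + 196·0.23 + 3·0.09 + 309·0.29 = 197.38 m².
T₆₀ = 0.161 × 1025 / 197.38 = 0.836 s.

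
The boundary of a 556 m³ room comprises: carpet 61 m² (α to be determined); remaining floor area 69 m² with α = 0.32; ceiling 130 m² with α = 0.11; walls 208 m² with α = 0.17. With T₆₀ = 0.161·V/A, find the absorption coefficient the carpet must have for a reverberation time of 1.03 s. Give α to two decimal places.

A = 0.161·V/T₆₀ = 0.161·556/1.03 = 86.91 m² sabins.
Absorption from the other surfaces = 69·0.32 + 130·0.11 + 208·0.17 = 71.74 m², so the carpet must supply 15.17 m² over 61 m².
α = 15.17/61 = 0.249.

0.25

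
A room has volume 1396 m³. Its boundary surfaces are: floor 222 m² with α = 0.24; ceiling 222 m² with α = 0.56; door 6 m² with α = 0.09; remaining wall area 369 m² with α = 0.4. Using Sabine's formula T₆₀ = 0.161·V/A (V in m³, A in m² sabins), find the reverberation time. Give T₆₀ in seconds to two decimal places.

Summing Sᵢαᵢ: 222·0.24 + 222·0.56 + 6·0.09 + 369·0.4 = 325.74 m².
T₆₀ = 0.161 × 1396 / 325.74 = 0.690 s.

0.69 s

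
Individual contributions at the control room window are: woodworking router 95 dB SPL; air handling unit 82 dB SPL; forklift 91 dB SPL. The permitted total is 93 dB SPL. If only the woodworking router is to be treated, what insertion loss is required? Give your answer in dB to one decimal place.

7.4 dB

Everything except the woodworking router sums to 10^(82/10) + 10^(91/10) = 1.417e+09 in linear terms, 91.51 dB SPL.
The limit corresponds to 10^(93/10) = 1.995e+09; subtracting the fixed part leaves 5.778e+08 for the woodworking router, i.e. 87.62 dB SPL.
So the woodworking router must be reduced from 95 to 87.62 dB SPL: IL = 7.38 dB.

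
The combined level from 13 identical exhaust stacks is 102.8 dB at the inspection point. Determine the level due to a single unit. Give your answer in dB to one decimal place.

91.7 dB

Dividing the total intensity by 13 lowers the level by 10·log₁₀ 13 = 11.139 dB: L₁ = 102.8 − 11.139.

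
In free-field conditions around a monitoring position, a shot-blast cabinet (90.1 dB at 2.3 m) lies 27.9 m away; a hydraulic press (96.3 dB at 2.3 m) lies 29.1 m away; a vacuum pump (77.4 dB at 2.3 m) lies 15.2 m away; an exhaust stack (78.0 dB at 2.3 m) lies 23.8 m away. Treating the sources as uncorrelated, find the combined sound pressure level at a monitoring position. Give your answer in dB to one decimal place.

Propagate each source to the receiver with L = L_ref − 20·log₁₀(r/r_ref), then add intensities.
shot-blast cabinet: 90.1 − 20·log₁₀(27.9/2.3) = 90.1 − 21.68 = 68.42 dB.
hydraulic press: 96.3 − 20·log₁₀(29.1/2.3) = 96.3 − 22.04 = 74.26 dB.
vacuum pump: 77.4 − 20·log₁₀(15.2/2.3) = 77.4 − 16.40 = 61.00 dB.
exhaust stack: 78.0 − 20·log₁₀(23.8/2.3) = 78.0 − 20.30 = 57.70 dB.
Σ 10^(L/10) = 3.545e+07 → L_total = 10·log₁₀(3.545e+07) = 75.50 dB.

75.5 dB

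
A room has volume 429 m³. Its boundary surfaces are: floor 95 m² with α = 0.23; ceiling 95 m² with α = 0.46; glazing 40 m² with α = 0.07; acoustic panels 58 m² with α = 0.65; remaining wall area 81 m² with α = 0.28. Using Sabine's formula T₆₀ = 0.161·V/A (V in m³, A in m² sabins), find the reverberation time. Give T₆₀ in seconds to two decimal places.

0.54 s

Total absorption A = 95·0.23 + 95·0.46 + 40·0.07 + 58·0.65 + 81·0.28 = 128.73 m² sabins.
T₆₀ = 0.161·V/A = 0.161·429/128.73 = 0.537 s.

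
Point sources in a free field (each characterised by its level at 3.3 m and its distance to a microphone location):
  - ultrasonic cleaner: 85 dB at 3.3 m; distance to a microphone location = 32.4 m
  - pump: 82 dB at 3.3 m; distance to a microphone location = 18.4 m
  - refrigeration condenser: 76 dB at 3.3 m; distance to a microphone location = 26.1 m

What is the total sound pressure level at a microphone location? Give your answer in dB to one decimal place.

First find each source's level at the receiver (point-source: −20·log₁₀(r/r_ref)), then combine on an intensity basis.
ultrasonic cleaner: 85 − 20·log₁₀(32.4/3.3) = 85 − 19.84 = 65.16 dB.
pump: 82 − 20·log₁₀(18.4/3.3) = 82 − 14.93 = 67.07 dB.
refrigeration condenser: 76 − 20·log₁₀(26.1/3.3) = 76 − 17.96 = 58.04 dB.
Σ 10^(L/10) = 9.015e+06 → L_total = 10·log₁₀(9.015e+06) = 69.55 dB.

69.5 dB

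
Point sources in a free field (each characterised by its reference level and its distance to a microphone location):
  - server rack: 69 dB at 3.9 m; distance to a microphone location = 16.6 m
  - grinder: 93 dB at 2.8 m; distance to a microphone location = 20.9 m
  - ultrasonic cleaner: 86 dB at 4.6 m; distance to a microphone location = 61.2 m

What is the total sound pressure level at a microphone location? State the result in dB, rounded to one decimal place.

75.9 dB

First find each source's level at the receiver (point-source: −20·log₁₀(r/r_ref)), then combine on an intensity basis.
server rack: 69 − 20·log₁₀(16.6/3.9) = 69 − 12.58 = 56.42 dB.
grinder: 93 − 20·log₁₀(20.9/2.8) = 93 − 17.46 = 75.54 dB.
ultrasonic cleaner: 86 − 20·log₁₀(61.2/4.6) = 86 − 22.48 = 63.52 dB.
Σ 10^(L/10) = 3.850e+07 → L_total = 10·log₁₀(3.850e+07) = 75.85 dB.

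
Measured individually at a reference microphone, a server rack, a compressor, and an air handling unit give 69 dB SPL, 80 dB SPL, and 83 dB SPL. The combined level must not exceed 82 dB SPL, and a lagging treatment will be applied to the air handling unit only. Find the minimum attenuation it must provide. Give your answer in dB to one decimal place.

Everything except the air handling unit sums to 10^(69/10) + 10^(80/10) = 1.079e+08 in linear terms, 80.33 dB SPL.
To meet 82 dB SPL overall, the treated air handling unit may contribute at most 10^(82/10) − 1.079e+08 = 5.055e+07, i.e. 77.04 dB SPL.
Required insertion loss = 83 − 77.04 = 5.96 dB.

6.0 dB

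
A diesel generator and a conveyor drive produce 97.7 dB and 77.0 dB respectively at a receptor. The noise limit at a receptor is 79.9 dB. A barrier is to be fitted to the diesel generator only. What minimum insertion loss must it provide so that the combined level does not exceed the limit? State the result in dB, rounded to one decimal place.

20.9 dB

The untreated sources together contribute 10^(77.0/10) = 5.012e+07, i.e. 77.00 dB.
To meet 79.9 dB overall, the treated diesel generator may contribute at most 10^(79.9/10) − 5.012e+07 = 4.760e+07, i.e. 76.78 dB.
Required insertion loss = 97.7 − 76.78 = 20.92 dB.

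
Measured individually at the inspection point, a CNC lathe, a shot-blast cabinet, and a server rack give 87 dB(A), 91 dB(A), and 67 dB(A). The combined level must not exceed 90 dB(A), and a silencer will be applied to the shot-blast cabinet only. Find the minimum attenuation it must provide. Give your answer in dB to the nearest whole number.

The untreated sources together contribute 10^(87/10) + 10^(67/10) = 5.062e+08, i.e. 87.04 dB(A).
To meet 90 dB(A) overall, the treated shot-blast cabinet may contribute at most 10^(90/10) − 5.062e+08 = 4.938e+08, i.e. 86.94 dB(A).
So the shot-blast cabinet must be reduced from 91 to 86.94 dB(A): IL = 4.06 dB.

4 dB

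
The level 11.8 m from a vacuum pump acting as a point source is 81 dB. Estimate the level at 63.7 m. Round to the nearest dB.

Spherical spreading from a point source gives a 20·log₁₀(r₂/r₁) drop.
L₂ = 81 − 20·log₁₀(63.7/11.8) = 81 − 14.645 = 66.35 dB.

66 dB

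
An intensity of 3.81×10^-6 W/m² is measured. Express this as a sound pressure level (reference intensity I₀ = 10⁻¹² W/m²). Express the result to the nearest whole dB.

L = 10·log₁₀(I/I₀) = 10·log₁₀(3.81×10^-6/10⁻¹²) = 10·log₁₀(3.81×10^6).
L = 10·(0.5809 + 6) = 65.81 dB.

66 dB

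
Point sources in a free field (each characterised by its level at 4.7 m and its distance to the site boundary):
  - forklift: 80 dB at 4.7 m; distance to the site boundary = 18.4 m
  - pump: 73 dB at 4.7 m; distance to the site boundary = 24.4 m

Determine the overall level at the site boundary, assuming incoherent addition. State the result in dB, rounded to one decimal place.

68.6 dB

First find each source's level at the receiver (point-source: −20·log₁₀(r/r_ref)), then combine on an intensity basis.
forklift: 80 − 20·log₁₀(18.4/4.7) = 80 − 11.85 = 68.15 dB.
pump: 73 − 20·log₁₀(24.4/4.7) = 73 − 14.31 = 58.69 dB.
Σ 10^(L/10) = 7.265e+06 → L_total = 10·log₁₀(7.265e+06) = 68.61 dB.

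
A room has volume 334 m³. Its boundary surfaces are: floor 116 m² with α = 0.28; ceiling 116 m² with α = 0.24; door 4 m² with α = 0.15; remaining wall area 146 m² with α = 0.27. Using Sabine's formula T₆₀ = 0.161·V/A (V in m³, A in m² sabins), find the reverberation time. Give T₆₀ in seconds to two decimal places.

A = Σ Sᵢαᵢ = 116·0.28 + 116·0.24 + 4·0.15 + 146·0.27 = 100.34 m².
T₆₀ = 0.161·V/A = 0.161·334/100.34 = 0.536 s.

0.54 s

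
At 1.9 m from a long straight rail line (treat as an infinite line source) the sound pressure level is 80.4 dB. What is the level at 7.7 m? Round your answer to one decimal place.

Cylindrical spreading from a line source gives a 10·log₁₀(r₂/r₁) drop.
L₂ = 80.4 − 10·log₁₀(7.7/1.9) = 80.4 − 6.077 = 74.32 dB.

74.3 dB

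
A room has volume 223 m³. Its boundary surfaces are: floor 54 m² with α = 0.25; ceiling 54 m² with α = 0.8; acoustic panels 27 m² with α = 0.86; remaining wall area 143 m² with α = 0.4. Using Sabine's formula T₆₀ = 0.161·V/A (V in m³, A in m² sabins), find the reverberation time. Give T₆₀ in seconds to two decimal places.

Total absorption A = 54·0.25 + 54·0.8 + 27·0.86 + 143·0.4 = 137.12 m² sabins.
T₆₀ = 0.161 × 223 / 137.12 = 0.262 s.

0.26 s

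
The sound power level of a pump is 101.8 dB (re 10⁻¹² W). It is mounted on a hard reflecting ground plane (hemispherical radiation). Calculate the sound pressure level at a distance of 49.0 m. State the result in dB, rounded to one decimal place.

L_p = L_w − 10·log₁₀(2π·r²) with r = 49.0 m.
2π·r² = 1.509e+04 m², 10·log₁₀ of that is 41.786 dB.
L_p = 101.8 − 41.786 = 60.01 dB.

60.0 dB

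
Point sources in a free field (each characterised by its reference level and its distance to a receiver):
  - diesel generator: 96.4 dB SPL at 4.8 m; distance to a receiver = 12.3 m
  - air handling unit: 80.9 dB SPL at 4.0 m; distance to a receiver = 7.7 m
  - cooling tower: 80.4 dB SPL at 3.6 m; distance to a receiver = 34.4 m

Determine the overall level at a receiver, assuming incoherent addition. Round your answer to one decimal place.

First find each source's level at the receiver (point-source: −20·log₁₀(r/r_ref)), then combine on an intensity basis.
diesel generator: 96.4 − 20·log₁₀(12.3/4.8) = 96.4 − 8.17 = 88.23 dB SPL.
air handling unit: 80.9 − 20·log₁₀(7.7/4.0) = 80.9 − 5.69 = 75.21 dB SPL.
cooling tower: 80.4 − 20·log₁₀(34.4/3.6) = 80.4 − 19.61 = 60.79 dB SPL.
Σ 10^(L/10) = 6.992e+08 → L_total = 10·log₁₀(6.992e+08) = 88.45 dB SPL.

88.4 dB SPL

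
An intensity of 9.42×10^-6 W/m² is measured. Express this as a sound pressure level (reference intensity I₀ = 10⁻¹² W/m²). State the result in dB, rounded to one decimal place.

69.7 dB

L = 10·log₁₀(I/I₀) = 10·log₁₀(9.42×10^-6/10⁻¹²) = 10·log₁₀(9.42×10^6).
L = 10·(0.9741 + 6) = 69.74 dB.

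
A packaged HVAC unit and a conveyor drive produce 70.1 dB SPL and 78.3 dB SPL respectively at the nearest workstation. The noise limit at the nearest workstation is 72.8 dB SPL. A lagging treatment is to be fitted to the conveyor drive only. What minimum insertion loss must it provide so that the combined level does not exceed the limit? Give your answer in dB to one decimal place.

8.8 dB

The untreated sources together contribute 10^(70.1/10) = 1.023e+07, i.e. 70.10 dB SPL.
To meet 72.8 dB SPL overall, the treated conveyor drive may contribute at most 10^(72.8/10) − 1.023e+07 = 8.822e+06, i.e. 69.46 dB SPL.
Required insertion loss = 78.3 − 69.46 = 8.84 dB.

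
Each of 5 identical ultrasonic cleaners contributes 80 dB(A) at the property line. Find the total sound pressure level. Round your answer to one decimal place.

87.0 dB(A)

N identical incoherent sources raise the level by 10·log₁₀ N.
L_total = 80 + 10·log₁₀(5) = 80 + 6.990 = 86.99 dB(A).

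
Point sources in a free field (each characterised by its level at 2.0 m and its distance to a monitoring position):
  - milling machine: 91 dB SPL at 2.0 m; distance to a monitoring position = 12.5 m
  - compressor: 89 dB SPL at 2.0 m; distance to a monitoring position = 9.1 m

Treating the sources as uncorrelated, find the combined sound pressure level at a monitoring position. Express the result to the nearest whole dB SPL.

78 dB SPL

Apply inverse-square spreading to bring every level to the receiver, then sum 10^(L/10).
milling machine: 91 − 20·log₁₀(12.5/2.0) = 91 − 15.92 = 75.08 dB SPL.
compressor: 89 − 20·log₁₀(9.1/2.0) = 89 − 13.16 = 75.84 dB SPL.
Σ 10^(L/10) = 7.060e+07 → L_total = 10·log₁₀(7.060e+07) = 78.49 dB SPL.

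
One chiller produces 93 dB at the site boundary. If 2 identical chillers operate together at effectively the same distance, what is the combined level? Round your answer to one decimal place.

96.0 dB

N identical incoherent sources raise the level by 10·log₁₀ N.
L_total = 93 + 10·log₁₀(2) = 93 + 3.010 = 96.01 dB.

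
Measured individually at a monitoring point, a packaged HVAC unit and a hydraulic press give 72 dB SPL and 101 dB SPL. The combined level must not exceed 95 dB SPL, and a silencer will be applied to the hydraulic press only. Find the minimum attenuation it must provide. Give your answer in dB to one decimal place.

The untreated sources together contribute 10^(72/10) = 1.585e+07, i.e. 72.00 dB SPL.
To meet 95 dB SPL overall, the treated hydraulic press may contribute at most 10^(95/10) − 1.585e+07 = 3.146e+09, i.e. 94.98 dB SPL.
So the hydraulic press must be reduced from 101 to 94.98 dB SPL: IL = 6.02 dB.

6.0 dB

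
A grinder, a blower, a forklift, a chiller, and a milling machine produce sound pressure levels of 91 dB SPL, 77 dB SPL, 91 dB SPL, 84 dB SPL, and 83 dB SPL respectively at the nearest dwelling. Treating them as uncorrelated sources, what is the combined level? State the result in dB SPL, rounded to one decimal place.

94.8 dB SPL

Incoherent sources combine by intensity addition: L_total = 10·log₁₀(Σ 10^(L_i/10)).
Σ 10^(L/10) = 10^(91/10) + 10^(77/10) + 10^(91/10) + 10^(84/10) + 10^(83/10) = 3.019e+09.
L_total = 10·log₁₀(3.019e+09) = 94.80 dB SPL.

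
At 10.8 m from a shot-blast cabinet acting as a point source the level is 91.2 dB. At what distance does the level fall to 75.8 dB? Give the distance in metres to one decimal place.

For a point source L₁ − L₂ = 20·log₁₀(r₂/r₁), so r₂ = r₁·10^((L₁−L₂)/20).
r₂ = 10.8·10^((91.2−75.8)/20) = 10.8·10^(15.4/20) = 63.60 m.

63.6 m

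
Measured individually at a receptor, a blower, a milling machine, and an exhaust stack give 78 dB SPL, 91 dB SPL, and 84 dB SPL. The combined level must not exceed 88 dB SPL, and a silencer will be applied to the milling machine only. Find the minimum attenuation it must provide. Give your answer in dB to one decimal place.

6.0 dB

The untreated sources together contribute 10^(78/10) + 10^(84/10) = 3.143e+08, i.e. 84.97 dB SPL.
To meet 88 dB SPL overall, the treated milling machine may contribute at most 10^(88/10) − 3.143e+08 = 3.167e+08, i.e. 85.01 dB SPL.
So the milling machine must be reduced from 91 to 85.01 dB SPL: IL = 5.99 dB.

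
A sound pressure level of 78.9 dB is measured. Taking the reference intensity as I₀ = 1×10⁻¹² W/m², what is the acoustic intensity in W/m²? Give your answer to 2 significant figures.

I = I₀·10^(L/10) = 10⁻¹² × 10^(78.9/10) = 10^(-4.110).

7.8e-05 W/m²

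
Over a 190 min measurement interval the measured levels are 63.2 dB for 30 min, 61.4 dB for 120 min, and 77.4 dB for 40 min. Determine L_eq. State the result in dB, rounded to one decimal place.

Weight each interval's intensity by its duration and average over T = 190 min:
Σ tᵢ·10^(Lᵢ/10) = 30·10^(63.2/10) + 120·10^(61.4/10) + 40·10^(77.4/10) = 2.426e+09.
L_eq = 10·log₁₀(2.426e+09/190) = 71.06 dB.

71.1 dB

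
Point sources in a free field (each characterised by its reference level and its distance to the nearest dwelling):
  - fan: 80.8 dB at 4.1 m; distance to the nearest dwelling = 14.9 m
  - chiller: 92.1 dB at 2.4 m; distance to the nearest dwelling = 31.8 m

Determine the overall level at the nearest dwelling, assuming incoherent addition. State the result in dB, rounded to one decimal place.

72.6 dB

Propagate each source to the receiver with L = L_ref − 20·log₁₀(r/r_ref), then add intensities.
fan: 80.8 − 20·log₁₀(14.9/4.1) = 80.8 − 11.21 = 69.59 dB.
chiller: 92.1 − 20·log₁₀(31.8/2.4) = 92.1 − 22.44 = 69.66 dB.
Σ 10^(L/10) = 1.834e+07 → L_total = 10·log₁₀(1.834e+07) = 72.63 dB.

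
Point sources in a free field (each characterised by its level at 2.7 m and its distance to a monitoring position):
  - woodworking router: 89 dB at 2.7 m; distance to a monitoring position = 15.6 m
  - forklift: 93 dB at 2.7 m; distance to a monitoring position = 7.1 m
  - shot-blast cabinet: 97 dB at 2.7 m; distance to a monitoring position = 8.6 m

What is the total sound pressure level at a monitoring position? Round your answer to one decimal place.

89.1 dB

Propagate each source to the receiver with L = L_ref − 20·log₁₀(r/r_ref), then add intensities.
woodworking router: 89 − 20·log₁₀(15.6/2.7) = 89 − 15.24 = 73.76 dB.
forklift: 93 − 20·log₁₀(7.1/2.7) = 93 − 8.40 = 84.60 dB.
shot-blast cabinet: 97 − 20·log₁₀(8.6/2.7) = 97 − 10.06 = 86.94 dB.
Σ 10^(L/10) = 8.063e+08 → L_total = 10·log₁₀(8.063e+08) = 89.07 dB.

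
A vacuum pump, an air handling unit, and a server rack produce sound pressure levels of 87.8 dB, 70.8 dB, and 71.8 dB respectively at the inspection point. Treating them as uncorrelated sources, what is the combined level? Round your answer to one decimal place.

Incoherent sources combine by intensity addition: L_total = 10·log₁₀(Σ 10^(L_i/10)).
Σ 10^(L/10) = 10^(87.8/10) + 10^(70.8/10) + 10^(71.8/10) = 6.297e+08.
L_total = 10·log₁₀(6.297e+08) = 87.99 dB.

88.0 dB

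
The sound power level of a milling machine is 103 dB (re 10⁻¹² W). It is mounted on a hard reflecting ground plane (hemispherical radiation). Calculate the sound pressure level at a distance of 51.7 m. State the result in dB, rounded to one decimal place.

Free-field hemispherical radiation: L_p = L_w − 10·log₁₀(2π·r²), r = 51.7 m.
2π·r² = 1.679e+04 m², 10·log₁₀ of that is 42.252 dB.
L_p = 103 − 42.252 = 60.75 dB.

60.7 dB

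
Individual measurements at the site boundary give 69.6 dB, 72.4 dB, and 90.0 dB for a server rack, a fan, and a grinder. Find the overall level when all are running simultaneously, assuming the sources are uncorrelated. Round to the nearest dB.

90 dB

Incoherent sources combine by intensity addition: L_total = 10·log₁₀(Σ 10^(L_i/10)).
Σ 10^(L/10) = 10^(69.6/10) + 10^(72.4/10) + 10^(90.0/10) = 1.026e+09.
L_total = 10·log₁₀(1.026e+09) = 90.11 dB.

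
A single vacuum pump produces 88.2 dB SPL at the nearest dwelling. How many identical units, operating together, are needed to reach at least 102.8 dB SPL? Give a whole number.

29

N identical sources give L₁ + 10·log₁₀ N, so require 10·log₁₀ N ≥ 102.8 − 88.2 = 14.6 dB.
N ≥ 10^(14.6/10) = 28.840, so N = 29.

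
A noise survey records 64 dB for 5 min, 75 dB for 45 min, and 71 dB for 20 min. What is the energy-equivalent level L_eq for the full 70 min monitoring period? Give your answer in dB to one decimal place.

73.8 dB

The energy average is taken in the linear domain: L_eq = 10·log₁₀[(Σ tᵢ·10^(Lᵢ/10))/T], T = 70 min.
Σ tᵢ·10^(Lᵢ/10) = 5·10^(64/10) + 45·10^(75/10) + 20·10^(71/10) = 1.687e+09.
L_eq = 10·log₁₀(1.687e+09/70) = 73.82 dB.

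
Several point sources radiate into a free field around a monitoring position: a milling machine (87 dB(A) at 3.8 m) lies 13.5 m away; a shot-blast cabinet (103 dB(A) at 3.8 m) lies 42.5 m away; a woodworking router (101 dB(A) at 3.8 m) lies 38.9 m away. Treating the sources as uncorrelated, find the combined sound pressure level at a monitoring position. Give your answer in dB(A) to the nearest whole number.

First find each source's level at the receiver (point-source: −20·log₁₀(r/r_ref)), then combine on an intensity basis.
milling machine: 87 − 20·log₁₀(13.5/3.8) = 87 − 11.01 = 75.99 dB(A).
shot-blast cabinet: 103 − 20·log₁₀(42.5/3.8) = 103 − 20.97 = 82.03 dB(A).
woodworking router: 101 − 20·log₁₀(38.9/3.8) = 101 − 20.20 = 80.80 dB(A).
Σ 10^(L/10) = 3.194e+08 → L_total = 10·log₁₀(3.194e+08) = 85.04 dB(A).

85 dB(A)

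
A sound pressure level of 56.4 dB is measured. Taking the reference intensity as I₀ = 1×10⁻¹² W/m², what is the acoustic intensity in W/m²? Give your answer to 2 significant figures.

4.4e-07 W/m²

I = I₀·10^(L/10) = 10⁻¹² × 10^(56.4/10) = 10^(-6.360).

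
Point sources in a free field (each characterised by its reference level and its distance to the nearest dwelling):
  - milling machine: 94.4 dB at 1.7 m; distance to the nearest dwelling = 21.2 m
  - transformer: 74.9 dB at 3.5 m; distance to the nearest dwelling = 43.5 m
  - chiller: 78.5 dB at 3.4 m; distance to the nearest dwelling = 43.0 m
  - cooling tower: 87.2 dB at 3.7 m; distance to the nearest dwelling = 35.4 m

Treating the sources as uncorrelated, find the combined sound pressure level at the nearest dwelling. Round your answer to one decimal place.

73.8 dB

First find each source's level at the receiver (point-source: −20·log₁₀(r/r_ref)), then combine on an intensity basis.
milling machine: 94.4 − 20·log₁₀(21.2/1.7) = 94.4 − 21.92 = 72.48 dB.
transformer: 74.9 − 20·log₁₀(43.5/3.5) = 74.9 − 21.89 = 53.01 dB.
chiller: 78.5 − 20·log₁₀(43.0/3.4) = 78.5 − 22.04 = 56.46 dB.
cooling tower: 87.2 − 20·log₁₀(35.4/3.7) = 87.2 − 19.62 = 67.58 dB.
Σ 10^(L/10) = 2.409e+07 → L_total = 10·log₁₀(2.409e+07) = 73.82 dB.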